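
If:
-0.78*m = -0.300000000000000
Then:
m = 0.38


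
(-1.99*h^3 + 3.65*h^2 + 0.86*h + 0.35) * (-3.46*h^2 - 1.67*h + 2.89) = 6.8854*h^5 - 9.3057*h^4 - 14.8222*h^3 + 7.9013*h^2 + 1.9009*h + 1.0115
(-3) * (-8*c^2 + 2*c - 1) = 24*c^2 - 6*c + 3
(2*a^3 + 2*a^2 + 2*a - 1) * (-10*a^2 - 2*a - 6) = -20*a^5 - 24*a^4 - 36*a^3 - 6*a^2 - 10*a + 6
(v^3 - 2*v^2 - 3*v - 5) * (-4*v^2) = -4*v^5 + 8*v^4 + 12*v^3 + 20*v^2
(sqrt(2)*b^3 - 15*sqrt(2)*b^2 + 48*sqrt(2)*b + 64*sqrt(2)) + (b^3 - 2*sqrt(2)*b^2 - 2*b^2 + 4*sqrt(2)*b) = b^3 + sqrt(2)*b^3 - 17*sqrt(2)*b^2 - 2*b^2 + 52*sqrt(2)*b + 64*sqrt(2)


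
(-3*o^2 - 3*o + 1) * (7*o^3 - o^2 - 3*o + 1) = -21*o^5 - 18*o^4 + 19*o^3 + 5*o^2 - 6*o + 1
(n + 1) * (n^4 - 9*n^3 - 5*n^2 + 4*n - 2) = n^5 - 8*n^4 - 14*n^3 - n^2 + 2*n - 2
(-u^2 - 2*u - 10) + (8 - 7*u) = -u^2 - 9*u - 2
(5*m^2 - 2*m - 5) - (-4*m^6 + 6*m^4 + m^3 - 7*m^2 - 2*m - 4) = 4*m^6 - 6*m^4 - m^3 + 12*m^2 - 1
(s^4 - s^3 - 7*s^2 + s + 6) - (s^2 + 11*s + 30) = s^4 - s^3 - 8*s^2 - 10*s - 24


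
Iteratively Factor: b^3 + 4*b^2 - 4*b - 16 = (b + 2)*(b^2 + 2*b - 8) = (b + 2)*(b + 4)*(b - 2)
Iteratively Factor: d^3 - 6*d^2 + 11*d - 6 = (d - 1)*(d^2 - 5*d + 6) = (d - 3)*(d - 1)*(d - 2)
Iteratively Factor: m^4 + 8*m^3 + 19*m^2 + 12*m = (m + 3)*(m^3 + 5*m^2 + 4*m) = m*(m + 3)*(m^2 + 5*m + 4) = m*(m + 1)*(m + 3)*(m + 4)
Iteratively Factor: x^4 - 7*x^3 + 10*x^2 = (x)*(x^3 - 7*x^2 + 10*x) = x^2*(x^2 - 7*x + 10) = x^2*(x - 2)*(x - 5)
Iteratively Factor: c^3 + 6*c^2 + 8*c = (c + 2)*(c^2 + 4*c) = (c + 2)*(c + 4)*(c)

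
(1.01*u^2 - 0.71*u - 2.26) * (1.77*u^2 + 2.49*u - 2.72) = 1.7877*u^4 + 1.2582*u^3 - 8.5153*u^2 - 3.6962*u + 6.1472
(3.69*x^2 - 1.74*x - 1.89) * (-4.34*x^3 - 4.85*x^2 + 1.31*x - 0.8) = -16.0146*x^5 - 10.3449*x^4 + 21.4755*x^3 + 3.9351*x^2 - 1.0839*x + 1.512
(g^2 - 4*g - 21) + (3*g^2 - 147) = 4*g^2 - 4*g - 168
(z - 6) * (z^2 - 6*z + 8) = z^3 - 12*z^2 + 44*z - 48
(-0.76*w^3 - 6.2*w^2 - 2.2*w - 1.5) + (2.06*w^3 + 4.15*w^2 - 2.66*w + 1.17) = 1.3*w^3 - 2.05*w^2 - 4.86*w - 0.33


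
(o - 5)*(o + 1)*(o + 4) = o^3 - 21*o - 20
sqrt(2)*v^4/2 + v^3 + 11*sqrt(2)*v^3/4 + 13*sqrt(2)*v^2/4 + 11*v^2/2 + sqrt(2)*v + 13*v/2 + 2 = (v + 1/2)*(v + 1)*(v + 4)*(sqrt(2)*v/2 + 1)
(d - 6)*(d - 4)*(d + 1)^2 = d^4 - 8*d^3 + 5*d^2 + 38*d + 24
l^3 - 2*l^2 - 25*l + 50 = (l - 5)*(l - 2)*(l + 5)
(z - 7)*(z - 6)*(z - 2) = z^3 - 15*z^2 + 68*z - 84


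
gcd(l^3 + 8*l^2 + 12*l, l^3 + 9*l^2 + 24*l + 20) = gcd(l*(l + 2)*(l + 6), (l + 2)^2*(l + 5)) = l + 2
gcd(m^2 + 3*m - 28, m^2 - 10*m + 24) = m - 4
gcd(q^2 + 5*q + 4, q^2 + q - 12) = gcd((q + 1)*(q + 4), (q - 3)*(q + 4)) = q + 4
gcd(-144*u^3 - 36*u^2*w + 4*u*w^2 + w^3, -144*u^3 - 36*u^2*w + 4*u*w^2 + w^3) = 144*u^3 + 36*u^2*w - 4*u*w^2 - w^3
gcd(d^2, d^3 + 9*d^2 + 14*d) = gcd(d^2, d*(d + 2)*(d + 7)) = d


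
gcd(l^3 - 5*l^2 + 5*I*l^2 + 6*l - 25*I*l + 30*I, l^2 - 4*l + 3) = l - 3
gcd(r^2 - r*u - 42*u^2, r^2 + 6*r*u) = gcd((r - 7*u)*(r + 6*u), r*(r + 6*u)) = r + 6*u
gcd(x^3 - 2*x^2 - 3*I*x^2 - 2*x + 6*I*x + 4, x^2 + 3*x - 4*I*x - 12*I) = 1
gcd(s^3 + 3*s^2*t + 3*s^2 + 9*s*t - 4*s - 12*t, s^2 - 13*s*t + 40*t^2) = 1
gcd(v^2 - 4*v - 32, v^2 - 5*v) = 1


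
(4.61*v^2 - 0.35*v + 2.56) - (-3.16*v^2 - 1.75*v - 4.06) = 7.77*v^2 + 1.4*v + 6.62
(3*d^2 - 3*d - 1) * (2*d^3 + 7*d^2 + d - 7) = 6*d^5 + 15*d^4 - 20*d^3 - 31*d^2 + 20*d + 7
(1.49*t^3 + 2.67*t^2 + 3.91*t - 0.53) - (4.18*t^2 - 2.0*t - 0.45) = 1.49*t^3 - 1.51*t^2 + 5.91*t - 0.08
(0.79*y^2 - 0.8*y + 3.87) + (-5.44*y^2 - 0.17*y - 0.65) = -4.65*y^2 - 0.97*y + 3.22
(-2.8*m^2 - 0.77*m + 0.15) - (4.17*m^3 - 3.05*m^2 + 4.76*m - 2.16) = -4.17*m^3 + 0.25*m^2 - 5.53*m + 2.31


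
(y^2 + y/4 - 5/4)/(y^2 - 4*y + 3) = (y + 5/4)/(y - 3)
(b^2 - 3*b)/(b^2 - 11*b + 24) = b/(b - 8)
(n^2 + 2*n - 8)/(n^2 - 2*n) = (n + 4)/n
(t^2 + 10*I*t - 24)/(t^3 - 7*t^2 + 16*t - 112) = (t + 6*I)/(t^2 - t*(7 + 4*I) + 28*I)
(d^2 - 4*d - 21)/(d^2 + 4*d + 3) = (d - 7)/(d + 1)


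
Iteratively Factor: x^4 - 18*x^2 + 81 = (x + 3)*(x^3 - 3*x^2 - 9*x + 27) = (x - 3)*(x + 3)*(x^2 - 9) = (x - 3)^2*(x + 3)*(x + 3)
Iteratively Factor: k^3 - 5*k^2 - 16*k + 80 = (k - 4)*(k^2 - k - 20) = (k - 5)*(k - 4)*(k + 4)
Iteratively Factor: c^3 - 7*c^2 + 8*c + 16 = (c - 4)*(c^2 - 3*c - 4) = (c - 4)^2*(c + 1)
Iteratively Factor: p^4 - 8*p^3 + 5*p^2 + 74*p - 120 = (p - 2)*(p^3 - 6*p^2 - 7*p + 60) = (p - 5)*(p - 2)*(p^2 - p - 12) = (p - 5)*(p - 2)*(p + 3)*(p - 4)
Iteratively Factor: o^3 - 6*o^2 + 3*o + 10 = (o - 5)*(o^2 - o - 2) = (o - 5)*(o + 1)*(o - 2)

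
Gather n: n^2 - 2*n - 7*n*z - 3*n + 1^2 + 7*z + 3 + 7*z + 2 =n^2 + n*(-7*z - 5) + 14*z + 6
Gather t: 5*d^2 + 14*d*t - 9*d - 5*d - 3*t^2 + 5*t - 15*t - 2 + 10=5*d^2 - 14*d - 3*t^2 + t*(14*d - 10) + 8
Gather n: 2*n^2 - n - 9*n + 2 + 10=2*n^2 - 10*n + 12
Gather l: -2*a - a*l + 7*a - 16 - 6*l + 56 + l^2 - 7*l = 5*a + l^2 + l*(-a - 13) + 40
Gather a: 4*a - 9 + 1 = 4*a - 8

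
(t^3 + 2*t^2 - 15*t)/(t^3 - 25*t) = (t - 3)/(t - 5)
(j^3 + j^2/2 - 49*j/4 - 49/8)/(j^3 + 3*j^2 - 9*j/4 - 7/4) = (j - 7/2)/(j - 1)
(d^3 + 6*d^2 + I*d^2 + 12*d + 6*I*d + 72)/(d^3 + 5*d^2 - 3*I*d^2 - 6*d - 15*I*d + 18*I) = (d + 4*I)/(d - 1)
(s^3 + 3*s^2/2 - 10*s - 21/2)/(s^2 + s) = s + 1/2 - 21/(2*s)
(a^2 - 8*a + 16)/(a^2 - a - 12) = (a - 4)/(a + 3)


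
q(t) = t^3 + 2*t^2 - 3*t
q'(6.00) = 129.00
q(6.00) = 270.00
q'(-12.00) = 381.00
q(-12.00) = -1404.00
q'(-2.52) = 5.97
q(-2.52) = 4.26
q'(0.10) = -2.57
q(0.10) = -0.28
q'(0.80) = 2.12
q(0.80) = -0.61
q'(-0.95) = -4.09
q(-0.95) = 3.80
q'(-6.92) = 112.98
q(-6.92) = -214.84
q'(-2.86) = 10.10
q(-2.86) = 1.55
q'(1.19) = 6.01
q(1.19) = 0.95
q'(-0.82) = -4.26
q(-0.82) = 3.25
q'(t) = 3*t^2 + 4*t - 3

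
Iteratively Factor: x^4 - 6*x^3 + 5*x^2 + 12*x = (x)*(x^3 - 6*x^2 + 5*x + 12) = x*(x - 4)*(x^2 - 2*x - 3) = x*(x - 4)*(x + 1)*(x - 3)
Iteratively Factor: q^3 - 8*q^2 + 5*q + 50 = (q - 5)*(q^2 - 3*q - 10) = (q - 5)*(q + 2)*(q - 5)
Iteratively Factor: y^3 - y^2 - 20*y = (y + 4)*(y^2 - 5*y) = y*(y + 4)*(y - 5)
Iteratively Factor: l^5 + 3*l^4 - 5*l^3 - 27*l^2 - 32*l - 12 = (l + 1)*(l^4 + 2*l^3 - 7*l^2 - 20*l - 12) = (l + 1)^2*(l^3 + l^2 - 8*l - 12) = (l - 3)*(l + 1)^2*(l^2 + 4*l + 4) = (l - 3)*(l + 1)^2*(l + 2)*(l + 2)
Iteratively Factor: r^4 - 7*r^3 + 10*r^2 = (r)*(r^3 - 7*r^2 + 10*r) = r*(r - 5)*(r^2 - 2*r) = r*(r - 5)*(r - 2)*(r)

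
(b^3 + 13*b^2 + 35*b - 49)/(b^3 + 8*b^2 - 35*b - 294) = (b - 1)/(b - 6)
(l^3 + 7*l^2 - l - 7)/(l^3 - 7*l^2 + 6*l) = (l^2 + 8*l + 7)/(l*(l - 6))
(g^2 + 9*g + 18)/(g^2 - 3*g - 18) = (g + 6)/(g - 6)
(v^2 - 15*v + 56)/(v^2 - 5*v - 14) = (v - 8)/(v + 2)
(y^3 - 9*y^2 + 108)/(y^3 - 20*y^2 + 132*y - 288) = (y + 3)/(y - 8)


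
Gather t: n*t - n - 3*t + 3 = -n + t*(n - 3) + 3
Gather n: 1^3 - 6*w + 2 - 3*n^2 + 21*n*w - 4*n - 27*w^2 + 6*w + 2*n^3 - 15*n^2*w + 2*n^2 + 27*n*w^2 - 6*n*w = 2*n^3 + n^2*(-15*w - 1) + n*(27*w^2 + 15*w - 4) - 27*w^2 + 3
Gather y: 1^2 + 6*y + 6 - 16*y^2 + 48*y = -16*y^2 + 54*y + 7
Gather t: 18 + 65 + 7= 90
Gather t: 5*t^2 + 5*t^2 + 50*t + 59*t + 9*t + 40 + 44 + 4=10*t^2 + 118*t + 88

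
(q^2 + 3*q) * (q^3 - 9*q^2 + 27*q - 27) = q^5 - 6*q^4 + 54*q^2 - 81*q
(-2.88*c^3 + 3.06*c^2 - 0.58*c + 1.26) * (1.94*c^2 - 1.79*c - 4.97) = -5.5872*c^5 + 11.0916*c^4 + 7.711*c^3 - 11.7256*c^2 + 0.6272*c - 6.2622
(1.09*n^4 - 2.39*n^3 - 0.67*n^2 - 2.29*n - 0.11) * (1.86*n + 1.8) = 2.0274*n^5 - 2.4834*n^4 - 5.5482*n^3 - 5.4654*n^2 - 4.3266*n - 0.198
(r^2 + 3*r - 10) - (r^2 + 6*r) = -3*r - 10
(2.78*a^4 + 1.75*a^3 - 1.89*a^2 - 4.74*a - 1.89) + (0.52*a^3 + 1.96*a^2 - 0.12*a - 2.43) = 2.78*a^4 + 2.27*a^3 + 0.0700000000000001*a^2 - 4.86*a - 4.32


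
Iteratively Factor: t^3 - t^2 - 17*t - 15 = (t + 3)*(t^2 - 4*t - 5) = (t + 1)*(t + 3)*(t - 5)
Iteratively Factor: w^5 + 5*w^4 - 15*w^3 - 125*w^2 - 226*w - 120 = (w + 2)*(w^4 + 3*w^3 - 21*w^2 - 83*w - 60) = (w + 2)*(w + 4)*(w^3 - w^2 - 17*w - 15) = (w + 1)*(w + 2)*(w + 4)*(w^2 - 2*w - 15) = (w - 5)*(w + 1)*(w + 2)*(w + 4)*(w + 3)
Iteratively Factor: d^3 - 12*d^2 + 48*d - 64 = (d - 4)*(d^2 - 8*d + 16) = (d - 4)^2*(d - 4)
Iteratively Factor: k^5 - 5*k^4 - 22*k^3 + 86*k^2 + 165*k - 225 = (k - 5)*(k^4 - 22*k^2 - 24*k + 45) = (k - 5)*(k - 1)*(k^3 + k^2 - 21*k - 45) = (k - 5)^2*(k - 1)*(k^2 + 6*k + 9) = (k - 5)^2*(k - 1)*(k + 3)*(k + 3)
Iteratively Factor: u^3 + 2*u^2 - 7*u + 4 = (u - 1)*(u^2 + 3*u - 4) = (u - 1)^2*(u + 4)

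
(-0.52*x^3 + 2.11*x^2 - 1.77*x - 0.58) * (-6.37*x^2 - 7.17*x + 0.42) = 3.3124*x^5 - 9.7123*x^4 - 4.0722*x^3 + 17.2717*x^2 + 3.4152*x - 0.2436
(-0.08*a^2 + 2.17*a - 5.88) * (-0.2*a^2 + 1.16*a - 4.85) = 0.016*a^4 - 0.5268*a^3 + 4.0812*a^2 - 17.3453*a + 28.518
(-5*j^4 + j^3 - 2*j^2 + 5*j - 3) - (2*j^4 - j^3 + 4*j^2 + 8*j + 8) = -7*j^4 + 2*j^3 - 6*j^2 - 3*j - 11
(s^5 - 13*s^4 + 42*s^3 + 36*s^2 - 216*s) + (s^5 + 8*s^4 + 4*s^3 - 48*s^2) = 2*s^5 - 5*s^4 + 46*s^3 - 12*s^2 - 216*s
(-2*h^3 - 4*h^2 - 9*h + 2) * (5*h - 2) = -10*h^4 - 16*h^3 - 37*h^2 + 28*h - 4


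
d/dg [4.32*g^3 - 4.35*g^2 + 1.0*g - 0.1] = 12.96*g^2 - 8.7*g + 1.0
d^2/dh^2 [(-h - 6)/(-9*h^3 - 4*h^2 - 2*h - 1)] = 2*((h + 6)*(27*h^2 + 8*h + 2)^2 - (27*h^2 + 8*h + (h + 6)*(27*h + 4) + 2)*(9*h^3 + 4*h^2 + 2*h + 1))/(9*h^3 + 4*h^2 + 2*h + 1)^3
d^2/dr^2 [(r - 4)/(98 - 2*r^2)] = (4*r^2*(4 - r) + (3*r - 4)*(r^2 - 49))/(r^2 - 49)^3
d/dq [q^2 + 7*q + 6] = 2*q + 7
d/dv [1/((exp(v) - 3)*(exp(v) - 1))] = 2*(2 - exp(v))*exp(v)/(exp(4*v) - 8*exp(3*v) + 22*exp(2*v) - 24*exp(v) + 9)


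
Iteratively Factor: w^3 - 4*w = (w)*(w^2 - 4) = w*(w - 2)*(w + 2)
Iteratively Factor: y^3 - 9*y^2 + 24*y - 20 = (y - 2)*(y^2 - 7*y + 10) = (y - 5)*(y - 2)*(y - 2)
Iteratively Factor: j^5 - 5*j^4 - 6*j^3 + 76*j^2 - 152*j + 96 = (j - 2)*(j^4 - 3*j^3 - 12*j^2 + 52*j - 48) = (j - 2)^2*(j^3 - j^2 - 14*j + 24) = (j - 3)*(j - 2)^2*(j^2 + 2*j - 8) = (j - 3)*(j - 2)^2*(j + 4)*(j - 2)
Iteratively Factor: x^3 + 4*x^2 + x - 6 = (x + 3)*(x^2 + x - 2) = (x - 1)*(x + 3)*(x + 2)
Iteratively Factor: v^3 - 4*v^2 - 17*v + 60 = (v - 3)*(v^2 - v - 20) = (v - 3)*(v + 4)*(v - 5)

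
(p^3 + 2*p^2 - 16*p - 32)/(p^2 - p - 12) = (p^2 + 6*p + 8)/(p + 3)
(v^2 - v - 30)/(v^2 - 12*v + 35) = (v^2 - v - 30)/(v^2 - 12*v + 35)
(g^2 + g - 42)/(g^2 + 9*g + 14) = (g - 6)/(g + 2)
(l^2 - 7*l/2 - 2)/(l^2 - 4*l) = (l + 1/2)/l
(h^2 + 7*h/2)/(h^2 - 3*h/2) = (2*h + 7)/(2*h - 3)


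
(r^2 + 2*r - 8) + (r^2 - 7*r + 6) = 2*r^2 - 5*r - 2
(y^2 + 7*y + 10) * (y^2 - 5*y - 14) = y^4 + 2*y^3 - 39*y^2 - 148*y - 140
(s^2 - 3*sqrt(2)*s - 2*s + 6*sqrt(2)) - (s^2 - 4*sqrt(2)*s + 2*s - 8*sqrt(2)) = -4*s + sqrt(2)*s + 14*sqrt(2)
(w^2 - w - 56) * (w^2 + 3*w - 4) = w^4 + 2*w^3 - 63*w^2 - 164*w + 224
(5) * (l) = 5*l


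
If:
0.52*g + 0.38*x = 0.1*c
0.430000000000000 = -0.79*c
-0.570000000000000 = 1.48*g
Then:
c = -0.54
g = -0.39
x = 0.38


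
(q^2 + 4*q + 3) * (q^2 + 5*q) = q^4 + 9*q^3 + 23*q^2 + 15*q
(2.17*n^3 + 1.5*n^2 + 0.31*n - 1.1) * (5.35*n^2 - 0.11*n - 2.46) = 11.6095*n^5 + 7.7863*n^4 - 3.8447*n^3 - 9.6091*n^2 - 0.6416*n + 2.706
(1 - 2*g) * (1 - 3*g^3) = 6*g^4 - 3*g^3 - 2*g + 1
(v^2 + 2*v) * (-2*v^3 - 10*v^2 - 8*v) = -2*v^5 - 14*v^4 - 28*v^3 - 16*v^2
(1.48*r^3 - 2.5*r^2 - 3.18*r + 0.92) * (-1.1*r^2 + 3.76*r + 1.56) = -1.628*r^5 + 8.3148*r^4 - 3.5932*r^3 - 16.8688*r^2 - 1.5016*r + 1.4352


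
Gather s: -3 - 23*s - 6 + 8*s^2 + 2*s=8*s^2 - 21*s - 9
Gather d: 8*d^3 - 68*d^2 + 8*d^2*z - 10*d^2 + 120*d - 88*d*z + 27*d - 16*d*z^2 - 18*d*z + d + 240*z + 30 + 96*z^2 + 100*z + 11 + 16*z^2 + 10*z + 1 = 8*d^3 + d^2*(8*z - 78) + d*(-16*z^2 - 106*z + 148) + 112*z^2 + 350*z + 42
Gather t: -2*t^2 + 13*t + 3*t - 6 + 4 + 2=-2*t^2 + 16*t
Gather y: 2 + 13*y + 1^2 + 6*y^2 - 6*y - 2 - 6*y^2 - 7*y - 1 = 0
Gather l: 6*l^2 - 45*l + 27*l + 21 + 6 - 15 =6*l^2 - 18*l + 12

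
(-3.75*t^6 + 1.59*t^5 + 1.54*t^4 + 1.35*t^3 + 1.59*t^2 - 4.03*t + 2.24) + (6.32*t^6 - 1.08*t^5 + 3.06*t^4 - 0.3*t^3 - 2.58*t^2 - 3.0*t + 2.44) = 2.57*t^6 + 0.51*t^5 + 4.6*t^4 + 1.05*t^3 - 0.99*t^2 - 7.03*t + 4.68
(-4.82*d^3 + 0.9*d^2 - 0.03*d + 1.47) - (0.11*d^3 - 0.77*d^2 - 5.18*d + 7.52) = -4.93*d^3 + 1.67*d^2 + 5.15*d - 6.05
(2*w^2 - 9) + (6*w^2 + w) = 8*w^2 + w - 9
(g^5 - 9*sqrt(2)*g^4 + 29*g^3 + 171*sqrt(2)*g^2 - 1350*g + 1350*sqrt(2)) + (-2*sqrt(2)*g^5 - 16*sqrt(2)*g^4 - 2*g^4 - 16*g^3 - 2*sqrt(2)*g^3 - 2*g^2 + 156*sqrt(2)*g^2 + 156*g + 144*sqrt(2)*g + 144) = -2*sqrt(2)*g^5 + g^5 - 25*sqrt(2)*g^4 - 2*g^4 - 2*sqrt(2)*g^3 + 13*g^3 - 2*g^2 + 327*sqrt(2)*g^2 - 1194*g + 144*sqrt(2)*g + 144 + 1350*sqrt(2)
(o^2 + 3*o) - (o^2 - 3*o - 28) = 6*o + 28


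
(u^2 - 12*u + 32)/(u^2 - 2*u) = (u^2 - 12*u + 32)/(u*(u - 2))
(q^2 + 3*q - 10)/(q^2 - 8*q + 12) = (q + 5)/(q - 6)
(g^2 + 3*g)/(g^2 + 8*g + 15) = g/(g + 5)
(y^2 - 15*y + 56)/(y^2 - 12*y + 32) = (y - 7)/(y - 4)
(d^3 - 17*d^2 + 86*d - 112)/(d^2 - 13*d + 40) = (d^2 - 9*d + 14)/(d - 5)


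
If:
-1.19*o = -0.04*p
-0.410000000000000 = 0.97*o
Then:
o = -0.42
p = -12.57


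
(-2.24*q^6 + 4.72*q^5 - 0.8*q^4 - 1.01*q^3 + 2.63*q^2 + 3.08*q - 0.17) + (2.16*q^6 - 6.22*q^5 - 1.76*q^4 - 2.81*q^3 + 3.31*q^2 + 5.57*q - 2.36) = -0.0800000000000001*q^6 - 1.5*q^5 - 2.56*q^4 - 3.82*q^3 + 5.94*q^2 + 8.65*q - 2.53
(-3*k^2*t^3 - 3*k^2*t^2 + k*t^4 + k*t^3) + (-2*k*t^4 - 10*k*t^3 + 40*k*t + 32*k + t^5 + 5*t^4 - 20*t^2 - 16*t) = -3*k^2*t^3 - 3*k^2*t^2 - k*t^4 - 9*k*t^3 + 40*k*t + 32*k + t^5 + 5*t^4 - 20*t^2 - 16*t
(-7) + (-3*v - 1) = -3*v - 8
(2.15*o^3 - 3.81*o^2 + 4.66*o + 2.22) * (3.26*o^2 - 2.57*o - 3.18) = 7.009*o^5 - 17.9461*o^4 + 18.1463*o^3 + 7.3768*o^2 - 20.5242*o - 7.0596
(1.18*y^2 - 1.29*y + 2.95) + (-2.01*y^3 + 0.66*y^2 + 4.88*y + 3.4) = -2.01*y^3 + 1.84*y^2 + 3.59*y + 6.35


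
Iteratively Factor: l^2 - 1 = (l + 1)*(l - 1)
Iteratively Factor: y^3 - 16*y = (y + 4)*(y^2 - 4*y) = y*(y + 4)*(y - 4)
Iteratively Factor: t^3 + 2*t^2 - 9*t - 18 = (t + 3)*(t^2 - t - 6) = (t + 2)*(t + 3)*(t - 3)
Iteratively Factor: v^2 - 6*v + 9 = (v - 3)*(v - 3)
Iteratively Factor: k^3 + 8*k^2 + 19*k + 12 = (k + 3)*(k^2 + 5*k + 4) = (k + 1)*(k + 3)*(k + 4)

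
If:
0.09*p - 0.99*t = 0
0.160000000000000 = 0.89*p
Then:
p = 0.18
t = 0.02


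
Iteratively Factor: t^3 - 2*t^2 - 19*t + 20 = (t - 1)*(t^2 - t - 20) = (t - 1)*(t + 4)*(t - 5)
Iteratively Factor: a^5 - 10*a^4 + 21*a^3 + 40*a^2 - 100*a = (a)*(a^4 - 10*a^3 + 21*a^2 + 40*a - 100) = a*(a - 2)*(a^3 - 8*a^2 + 5*a + 50) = a*(a - 2)*(a + 2)*(a^2 - 10*a + 25) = a*(a - 5)*(a - 2)*(a + 2)*(a - 5)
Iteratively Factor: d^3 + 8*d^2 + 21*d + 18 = (d + 3)*(d^2 + 5*d + 6) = (d + 3)^2*(d + 2)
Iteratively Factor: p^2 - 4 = (p + 2)*(p - 2)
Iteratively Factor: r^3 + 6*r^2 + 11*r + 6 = (r + 3)*(r^2 + 3*r + 2) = (r + 1)*(r + 3)*(r + 2)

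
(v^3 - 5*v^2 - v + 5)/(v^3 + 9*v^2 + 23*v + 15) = (v^2 - 6*v + 5)/(v^2 + 8*v + 15)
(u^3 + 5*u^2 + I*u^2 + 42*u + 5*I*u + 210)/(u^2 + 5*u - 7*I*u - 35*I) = (u^2 + I*u + 42)/(u - 7*I)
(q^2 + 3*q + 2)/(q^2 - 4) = (q + 1)/(q - 2)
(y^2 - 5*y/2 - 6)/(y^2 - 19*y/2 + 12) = (2*y^2 - 5*y - 12)/(2*y^2 - 19*y + 24)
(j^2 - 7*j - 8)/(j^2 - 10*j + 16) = (j + 1)/(j - 2)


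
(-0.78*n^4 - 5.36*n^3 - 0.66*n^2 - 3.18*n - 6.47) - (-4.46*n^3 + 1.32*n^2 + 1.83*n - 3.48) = -0.78*n^4 - 0.9*n^3 - 1.98*n^2 - 5.01*n - 2.99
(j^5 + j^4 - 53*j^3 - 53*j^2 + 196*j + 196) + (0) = j^5 + j^4 - 53*j^3 - 53*j^2 + 196*j + 196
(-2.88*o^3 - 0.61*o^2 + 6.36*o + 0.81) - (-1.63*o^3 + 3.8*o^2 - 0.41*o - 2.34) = -1.25*o^3 - 4.41*o^2 + 6.77*o + 3.15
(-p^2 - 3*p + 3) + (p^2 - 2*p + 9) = 12 - 5*p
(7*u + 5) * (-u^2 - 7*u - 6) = -7*u^3 - 54*u^2 - 77*u - 30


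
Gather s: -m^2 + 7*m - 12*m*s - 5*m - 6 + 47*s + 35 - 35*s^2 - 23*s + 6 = -m^2 + 2*m - 35*s^2 + s*(24 - 12*m) + 35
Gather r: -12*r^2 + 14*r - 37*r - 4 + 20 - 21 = -12*r^2 - 23*r - 5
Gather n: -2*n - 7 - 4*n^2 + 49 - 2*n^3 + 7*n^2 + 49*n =-2*n^3 + 3*n^2 + 47*n + 42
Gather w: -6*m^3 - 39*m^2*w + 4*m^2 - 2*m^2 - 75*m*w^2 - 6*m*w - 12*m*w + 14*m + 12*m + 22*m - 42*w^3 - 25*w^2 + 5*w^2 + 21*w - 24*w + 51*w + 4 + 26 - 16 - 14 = -6*m^3 + 2*m^2 + 48*m - 42*w^3 + w^2*(-75*m - 20) + w*(-39*m^2 - 18*m + 48)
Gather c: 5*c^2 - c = 5*c^2 - c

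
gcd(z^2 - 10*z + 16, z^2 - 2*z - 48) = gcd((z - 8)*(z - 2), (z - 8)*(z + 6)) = z - 8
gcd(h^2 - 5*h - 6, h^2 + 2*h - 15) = 1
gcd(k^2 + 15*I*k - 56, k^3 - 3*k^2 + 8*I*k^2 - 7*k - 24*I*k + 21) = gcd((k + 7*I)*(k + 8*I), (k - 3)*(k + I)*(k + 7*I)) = k + 7*I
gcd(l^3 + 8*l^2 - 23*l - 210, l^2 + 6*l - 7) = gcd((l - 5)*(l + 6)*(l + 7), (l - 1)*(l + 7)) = l + 7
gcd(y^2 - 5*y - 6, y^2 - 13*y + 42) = y - 6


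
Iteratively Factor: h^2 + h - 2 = (h + 2)*(h - 1)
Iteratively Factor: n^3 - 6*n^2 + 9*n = (n - 3)*(n^2 - 3*n) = n*(n - 3)*(n - 3)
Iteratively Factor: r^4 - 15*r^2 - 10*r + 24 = (r + 3)*(r^3 - 3*r^2 - 6*r + 8) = (r - 4)*(r + 3)*(r^2 + r - 2) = (r - 4)*(r + 2)*(r + 3)*(r - 1)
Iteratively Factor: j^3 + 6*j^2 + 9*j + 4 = (j + 1)*(j^2 + 5*j + 4) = (j + 1)^2*(j + 4)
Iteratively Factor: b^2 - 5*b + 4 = (b - 4)*(b - 1)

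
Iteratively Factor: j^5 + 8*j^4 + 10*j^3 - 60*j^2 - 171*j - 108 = (j + 3)*(j^4 + 5*j^3 - 5*j^2 - 45*j - 36) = (j + 3)^2*(j^3 + 2*j^2 - 11*j - 12) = (j + 1)*(j + 3)^2*(j^2 + j - 12) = (j - 3)*(j + 1)*(j + 3)^2*(j + 4)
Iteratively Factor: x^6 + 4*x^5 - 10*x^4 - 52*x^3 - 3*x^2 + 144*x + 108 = (x + 2)*(x^5 + 2*x^4 - 14*x^3 - 24*x^2 + 45*x + 54) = (x + 2)*(x + 3)*(x^4 - x^3 - 11*x^2 + 9*x + 18) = (x - 2)*(x + 2)*(x + 3)*(x^3 + x^2 - 9*x - 9) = (x - 3)*(x - 2)*(x + 2)*(x + 3)*(x^2 + 4*x + 3) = (x - 3)*(x - 2)*(x + 1)*(x + 2)*(x + 3)*(x + 3)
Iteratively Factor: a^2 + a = (a)*(a + 1)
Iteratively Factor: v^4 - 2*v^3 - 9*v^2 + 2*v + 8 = (v - 1)*(v^3 - v^2 - 10*v - 8) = (v - 1)*(v + 1)*(v^2 - 2*v - 8) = (v - 4)*(v - 1)*(v + 1)*(v + 2)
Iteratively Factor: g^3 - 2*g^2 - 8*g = (g)*(g^2 - 2*g - 8) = g*(g - 4)*(g + 2)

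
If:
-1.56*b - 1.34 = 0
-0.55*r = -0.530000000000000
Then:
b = -0.86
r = 0.96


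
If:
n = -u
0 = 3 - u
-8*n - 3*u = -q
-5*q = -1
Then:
No Solution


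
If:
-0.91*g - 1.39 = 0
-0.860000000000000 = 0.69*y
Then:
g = -1.53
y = -1.25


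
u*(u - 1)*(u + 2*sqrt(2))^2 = u^4 - u^3 + 4*sqrt(2)*u^3 - 4*sqrt(2)*u^2 + 8*u^2 - 8*u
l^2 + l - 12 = (l - 3)*(l + 4)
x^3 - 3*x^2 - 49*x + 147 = (x - 7)*(x - 3)*(x + 7)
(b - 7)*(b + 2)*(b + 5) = b^3 - 39*b - 70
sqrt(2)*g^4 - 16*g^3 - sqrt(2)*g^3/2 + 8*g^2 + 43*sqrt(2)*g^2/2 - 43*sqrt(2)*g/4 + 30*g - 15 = (g - 1/2)*(g - 6*sqrt(2))*(g - 5*sqrt(2)/2)*(sqrt(2)*g + 1)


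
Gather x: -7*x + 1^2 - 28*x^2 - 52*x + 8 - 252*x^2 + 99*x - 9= -280*x^2 + 40*x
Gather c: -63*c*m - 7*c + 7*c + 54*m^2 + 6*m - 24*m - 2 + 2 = -63*c*m + 54*m^2 - 18*m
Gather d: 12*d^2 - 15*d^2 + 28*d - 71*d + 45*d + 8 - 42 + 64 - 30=-3*d^2 + 2*d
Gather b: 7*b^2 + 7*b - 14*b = 7*b^2 - 7*b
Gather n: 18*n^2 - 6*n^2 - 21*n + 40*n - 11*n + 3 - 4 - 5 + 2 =12*n^2 + 8*n - 4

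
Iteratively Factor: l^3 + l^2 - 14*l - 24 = (l - 4)*(l^2 + 5*l + 6) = (l - 4)*(l + 2)*(l + 3)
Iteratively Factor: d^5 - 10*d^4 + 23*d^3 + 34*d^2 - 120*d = (d)*(d^4 - 10*d^3 + 23*d^2 + 34*d - 120) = d*(d - 4)*(d^3 - 6*d^2 - d + 30) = d*(d - 5)*(d - 4)*(d^2 - d - 6) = d*(d - 5)*(d - 4)*(d + 2)*(d - 3)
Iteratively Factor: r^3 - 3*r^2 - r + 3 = (r - 3)*(r^2 - 1) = (r - 3)*(r + 1)*(r - 1)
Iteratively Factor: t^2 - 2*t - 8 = (t - 4)*(t + 2)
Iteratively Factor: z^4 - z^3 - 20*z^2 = (z - 5)*(z^3 + 4*z^2) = (z - 5)*(z + 4)*(z^2) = z*(z - 5)*(z + 4)*(z)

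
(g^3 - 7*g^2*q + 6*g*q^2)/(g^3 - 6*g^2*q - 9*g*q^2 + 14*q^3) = g*(-g + 6*q)/(-g^2 + 5*g*q + 14*q^2)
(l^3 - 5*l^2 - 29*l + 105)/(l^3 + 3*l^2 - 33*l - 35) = (l^3 - 5*l^2 - 29*l + 105)/(l^3 + 3*l^2 - 33*l - 35)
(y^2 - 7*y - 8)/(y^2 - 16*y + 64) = (y + 1)/(y - 8)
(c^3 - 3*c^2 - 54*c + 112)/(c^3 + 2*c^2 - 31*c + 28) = (c^2 - 10*c + 16)/(c^2 - 5*c + 4)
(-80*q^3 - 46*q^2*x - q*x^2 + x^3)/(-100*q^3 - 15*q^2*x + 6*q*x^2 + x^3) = (-16*q^2 - 6*q*x + x^2)/(-20*q^2 + q*x + x^2)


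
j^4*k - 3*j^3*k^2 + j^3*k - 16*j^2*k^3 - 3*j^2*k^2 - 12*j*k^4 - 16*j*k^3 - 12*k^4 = (j - 6*k)*(j + k)*(j + 2*k)*(j*k + k)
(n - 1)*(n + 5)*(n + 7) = n^3 + 11*n^2 + 23*n - 35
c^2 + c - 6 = (c - 2)*(c + 3)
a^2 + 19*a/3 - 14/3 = (a - 2/3)*(a + 7)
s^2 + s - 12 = (s - 3)*(s + 4)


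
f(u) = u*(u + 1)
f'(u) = 2*u + 1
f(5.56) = 36.47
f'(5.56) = 12.12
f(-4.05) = 12.35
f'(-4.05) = -7.10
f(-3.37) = 7.99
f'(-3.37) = -5.74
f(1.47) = 3.63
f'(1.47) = 3.94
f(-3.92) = 11.45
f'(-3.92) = -6.84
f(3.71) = 17.47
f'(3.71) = 8.42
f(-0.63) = -0.23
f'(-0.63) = -0.26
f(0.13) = 0.15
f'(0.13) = 1.26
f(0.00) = 0.00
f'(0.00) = 1.00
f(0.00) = 0.00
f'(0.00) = 1.00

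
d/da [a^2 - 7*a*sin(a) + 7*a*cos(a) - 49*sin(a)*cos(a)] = -7*sqrt(2)*a*sin(a + pi/4) + 2*a - 49*cos(2*a) + 7*sqrt(2)*cos(a + pi/4)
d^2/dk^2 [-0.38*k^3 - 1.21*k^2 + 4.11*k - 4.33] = -2.28*k - 2.42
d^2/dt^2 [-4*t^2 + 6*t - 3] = -8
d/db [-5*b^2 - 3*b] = -10*b - 3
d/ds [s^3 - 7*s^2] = s*(3*s - 14)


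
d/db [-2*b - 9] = -2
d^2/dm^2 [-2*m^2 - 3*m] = -4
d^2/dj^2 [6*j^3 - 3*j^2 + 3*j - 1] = 36*j - 6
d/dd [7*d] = 7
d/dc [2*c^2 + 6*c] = 4*c + 6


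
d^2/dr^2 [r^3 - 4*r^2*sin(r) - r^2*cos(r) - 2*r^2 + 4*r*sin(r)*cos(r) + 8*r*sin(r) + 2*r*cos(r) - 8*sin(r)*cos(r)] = 4*r^2*sin(r) + r^2*cos(r) - 4*r*sin(r) - 8*r*sin(2*r) - 18*r*cos(r) + 6*r - 12*sin(r) + 16*sin(2*r) + 14*cos(r) + 8*cos(2*r) - 4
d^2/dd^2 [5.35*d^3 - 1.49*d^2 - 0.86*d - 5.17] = 32.1*d - 2.98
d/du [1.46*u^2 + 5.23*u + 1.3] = 2.92*u + 5.23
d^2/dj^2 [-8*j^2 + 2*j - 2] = -16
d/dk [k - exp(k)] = 1 - exp(k)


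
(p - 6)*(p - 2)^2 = p^3 - 10*p^2 + 28*p - 24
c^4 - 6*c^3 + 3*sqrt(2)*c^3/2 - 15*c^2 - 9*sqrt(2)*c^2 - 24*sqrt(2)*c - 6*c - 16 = (c - 8)*(c + 2)*(c + sqrt(2)/2)*(c + sqrt(2))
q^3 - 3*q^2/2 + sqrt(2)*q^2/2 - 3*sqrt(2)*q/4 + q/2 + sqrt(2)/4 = (q - 1)*(q - 1/2)*(q + sqrt(2)/2)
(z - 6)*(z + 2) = z^2 - 4*z - 12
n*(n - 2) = n^2 - 2*n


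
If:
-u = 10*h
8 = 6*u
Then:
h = -2/15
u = 4/3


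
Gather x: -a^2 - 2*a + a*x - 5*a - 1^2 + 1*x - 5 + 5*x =-a^2 - 7*a + x*(a + 6) - 6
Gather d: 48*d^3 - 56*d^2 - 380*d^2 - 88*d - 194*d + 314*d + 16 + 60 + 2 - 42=48*d^3 - 436*d^2 + 32*d + 36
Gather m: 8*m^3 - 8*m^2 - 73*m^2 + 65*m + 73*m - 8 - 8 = 8*m^3 - 81*m^2 + 138*m - 16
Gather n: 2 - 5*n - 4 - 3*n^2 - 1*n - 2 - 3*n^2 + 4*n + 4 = -6*n^2 - 2*n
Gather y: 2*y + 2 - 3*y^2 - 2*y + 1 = 3 - 3*y^2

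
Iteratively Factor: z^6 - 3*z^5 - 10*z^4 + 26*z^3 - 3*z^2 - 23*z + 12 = (z - 4)*(z^5 + z^4 - 6*z^3 + 2*z^2 + 5*z - 3) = (z - 4)*(z + 3)*(z^4 - 2*z^3 + 2*z - 1) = (z - 4)*(z + 1)*(z + 3)*(z^3 - 3*z^2 + 3*z - 1) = (z - 4)*(z - 1)*(z + 1)*(z + 3)*(z^2 - 2*z + 1) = (z - 4)*(z - 1)^2*(z + 1)*(z + 3)*(z - 1)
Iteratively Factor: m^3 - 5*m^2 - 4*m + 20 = (m + 2)*(m^2 - 7*m + 10) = (m - 2)*(m + 2)*(m - 5)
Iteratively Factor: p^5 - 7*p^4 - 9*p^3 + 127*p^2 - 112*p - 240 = (p + 4)*(p^4 - 11*p^3 + 35*p^2 - 13*p - 60) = (p - 3)*(p + 4)*(p^3 - 8*p^2 + 11*p + 20) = (p - 5)*(p - 3)*(p + 4)*(p^2 - 3*p - 4) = (p - 5)*(p - 4)*(p - 3)*(p + 4)*(p + 1)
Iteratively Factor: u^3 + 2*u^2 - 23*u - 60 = (u - 5)*(u^2 + 7*u + 12) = (u - 5)*(u + 3)*(u + 4)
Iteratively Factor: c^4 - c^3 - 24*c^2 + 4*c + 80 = (c - 2)*(c^3 + c^2 - 22*c - 40) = (c - 2)*(c + 4)*(c^2 - 3*c - 10) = (c - 2)*(c + 2)*(c + 4)*(c - 5)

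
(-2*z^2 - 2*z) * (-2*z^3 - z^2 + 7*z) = 4*z^5 + 6*z^4 - 12*z^3 - 14*z^2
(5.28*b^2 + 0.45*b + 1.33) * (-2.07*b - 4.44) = -10.9296*b^3 - 24.3747*b^2 - 4.7511*b - 5.9052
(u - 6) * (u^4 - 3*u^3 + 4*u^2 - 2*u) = u^5 - 9*u^4 + 22*u^3 - 26*u^2 + 12*u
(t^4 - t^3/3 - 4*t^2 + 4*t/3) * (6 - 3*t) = -3*t^5 + 7*t^4 + 10*t^3 - 28*t^2 + 8*t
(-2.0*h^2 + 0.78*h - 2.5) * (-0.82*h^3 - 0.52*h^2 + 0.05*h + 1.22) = 1.64*h^5 + 0.4004*h^4 + 1.5444*h^3 - 1.101*h^2 + 0.8266*h - 3.05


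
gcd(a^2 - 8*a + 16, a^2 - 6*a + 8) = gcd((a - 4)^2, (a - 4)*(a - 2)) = a - 4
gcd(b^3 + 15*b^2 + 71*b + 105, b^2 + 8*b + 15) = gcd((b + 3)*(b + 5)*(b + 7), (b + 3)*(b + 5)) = b^2 + 8*b + 15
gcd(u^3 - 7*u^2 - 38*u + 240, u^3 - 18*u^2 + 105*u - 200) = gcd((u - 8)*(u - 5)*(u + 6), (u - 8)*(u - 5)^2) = u^2 - 13*u + 40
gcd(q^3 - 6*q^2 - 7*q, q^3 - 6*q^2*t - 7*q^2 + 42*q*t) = q^2 - 7*q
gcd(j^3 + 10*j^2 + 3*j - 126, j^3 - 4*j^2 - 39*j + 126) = j^2 + 3*j - 18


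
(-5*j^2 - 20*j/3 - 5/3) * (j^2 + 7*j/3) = -5*j^4 - 55*j^3/3 - 155*j^2/9 - 35*j/9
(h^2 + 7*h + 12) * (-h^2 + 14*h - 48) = -h^4 + 7*h^3 + 38*h^2 - 168*h - 576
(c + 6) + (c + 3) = 2*c + 9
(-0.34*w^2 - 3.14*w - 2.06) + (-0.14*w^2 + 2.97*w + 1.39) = -0.48*w^2 - 0.17*w - 0.67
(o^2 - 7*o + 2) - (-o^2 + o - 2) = 2*o^2 - 8*o + 4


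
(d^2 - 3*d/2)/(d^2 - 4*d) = (d - 3/2)/(d - 4)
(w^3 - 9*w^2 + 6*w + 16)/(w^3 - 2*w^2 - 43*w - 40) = (w - 2)/(w + 5)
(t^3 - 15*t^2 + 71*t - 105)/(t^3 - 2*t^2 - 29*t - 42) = (t^2 - 8*t + 15)/(t^2 + 5*t + 6)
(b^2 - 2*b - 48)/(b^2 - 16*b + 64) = (b + 6)/(b - 8)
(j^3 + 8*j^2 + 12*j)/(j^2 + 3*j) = (j^2 + 8*j + 12)/(j + 3)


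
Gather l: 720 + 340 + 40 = 1100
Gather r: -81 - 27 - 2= -110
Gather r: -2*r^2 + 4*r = -2*r^2 + 4*r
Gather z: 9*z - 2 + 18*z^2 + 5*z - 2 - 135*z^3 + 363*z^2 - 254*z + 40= -135*z^3 + 381*z^2 - 240*z + 36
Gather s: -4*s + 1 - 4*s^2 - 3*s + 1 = -4*s^2 - 7*s + 2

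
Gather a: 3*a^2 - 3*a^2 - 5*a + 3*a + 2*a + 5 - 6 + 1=0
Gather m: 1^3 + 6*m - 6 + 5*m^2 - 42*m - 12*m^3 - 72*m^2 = -12*m^3 - 67*m^2 - 36*m - 5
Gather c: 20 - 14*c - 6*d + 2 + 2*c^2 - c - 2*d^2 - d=2*c^2 - 15*c - 2*d^2 - 7*d + 22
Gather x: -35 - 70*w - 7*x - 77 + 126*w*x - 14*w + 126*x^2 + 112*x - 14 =-84*w + 126*x^2 + x*(126*w + 105) - 126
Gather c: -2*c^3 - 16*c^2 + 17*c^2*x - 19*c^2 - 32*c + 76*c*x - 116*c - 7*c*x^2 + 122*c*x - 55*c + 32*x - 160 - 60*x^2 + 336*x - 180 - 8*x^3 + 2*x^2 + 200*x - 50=-2*c^3 + c^2*(17*x - 35) + c*(-7*x^2 + 198*x - 203) - 8*x^3 - 58*x^2 + 568*x - 390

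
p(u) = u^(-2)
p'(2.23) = -0.18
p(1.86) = 0.29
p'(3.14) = -0.06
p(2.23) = 0.20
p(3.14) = 0.10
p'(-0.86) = 3.14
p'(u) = -2/u^3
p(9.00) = 0.01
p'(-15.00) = 0.00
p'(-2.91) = 0.08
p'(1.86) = -0.31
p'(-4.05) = 0.03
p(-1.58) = 0.40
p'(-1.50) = 0.59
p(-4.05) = 0.06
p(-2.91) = 0.12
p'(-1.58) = 0.51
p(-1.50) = 0.44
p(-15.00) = 0.00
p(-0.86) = 1.35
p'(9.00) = 0.00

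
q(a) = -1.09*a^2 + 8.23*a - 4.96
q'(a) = 8.23 - 2.18*a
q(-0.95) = -13.76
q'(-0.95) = 10.30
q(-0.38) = -8.24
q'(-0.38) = 9.06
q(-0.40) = -8.43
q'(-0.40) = 9.10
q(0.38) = -1.99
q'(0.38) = 7.40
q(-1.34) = -17.95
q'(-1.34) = 11.15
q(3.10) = 10.08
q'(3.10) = 1.47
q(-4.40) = -62.27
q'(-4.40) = 17.82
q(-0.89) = -13.15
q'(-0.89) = 10.17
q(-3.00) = -39.46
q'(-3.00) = 14.77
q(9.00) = -19.18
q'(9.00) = -11.39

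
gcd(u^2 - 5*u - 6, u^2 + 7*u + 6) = u + 1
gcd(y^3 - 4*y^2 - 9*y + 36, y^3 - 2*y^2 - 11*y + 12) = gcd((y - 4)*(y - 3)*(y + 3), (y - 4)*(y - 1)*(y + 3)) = y^2 - y - 12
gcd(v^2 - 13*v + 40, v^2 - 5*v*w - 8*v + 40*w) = v - 8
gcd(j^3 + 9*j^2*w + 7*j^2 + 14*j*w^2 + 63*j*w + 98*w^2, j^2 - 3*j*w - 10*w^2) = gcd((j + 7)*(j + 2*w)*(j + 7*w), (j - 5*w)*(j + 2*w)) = j + 2*w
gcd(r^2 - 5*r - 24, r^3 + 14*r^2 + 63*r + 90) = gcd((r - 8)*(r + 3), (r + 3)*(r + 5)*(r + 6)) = r + 3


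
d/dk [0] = 0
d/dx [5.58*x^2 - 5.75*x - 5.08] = 11.16*x - 5.75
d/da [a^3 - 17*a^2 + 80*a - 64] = 3*a^2 - 34*a + 80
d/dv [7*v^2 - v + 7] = 14*v - 1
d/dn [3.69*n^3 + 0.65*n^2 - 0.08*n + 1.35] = 11.07*n^2 + 1.3*n - 0.08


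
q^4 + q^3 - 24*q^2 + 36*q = q*(q - 3)*(q - 2)*(q + 6)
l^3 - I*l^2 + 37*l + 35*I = (l - 7*I)*(l + I)*(l + 5*I)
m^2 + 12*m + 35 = (m + 5)*(m + 7)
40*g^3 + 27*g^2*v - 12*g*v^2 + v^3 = (-8*g + v)*(-5*g + v)*(g + v)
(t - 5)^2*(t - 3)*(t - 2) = t^4 - 15*t^3 + 81*t^2 - 185*t + 150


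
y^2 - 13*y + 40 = (y - 8)*(y - 5)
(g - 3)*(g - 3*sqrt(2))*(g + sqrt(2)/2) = g^3 - 5*sqrt(2)*g^2/2 - 3*g^2 - 3*g + 15*sqrt(2)*g/2 + 9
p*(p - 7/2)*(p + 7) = p^3 + 7*p^2/2 - 49*p/2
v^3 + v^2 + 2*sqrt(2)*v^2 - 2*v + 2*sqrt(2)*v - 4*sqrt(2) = (v - 1)*(v + 2)*(v + 2*sqrt(2))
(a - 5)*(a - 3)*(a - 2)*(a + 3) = a^4 - 7*a^3 + a^2 + 63*a - 90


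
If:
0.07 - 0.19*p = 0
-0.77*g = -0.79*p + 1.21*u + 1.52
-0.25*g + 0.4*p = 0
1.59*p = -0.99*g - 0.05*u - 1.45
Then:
No Solution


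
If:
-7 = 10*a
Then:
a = -7/10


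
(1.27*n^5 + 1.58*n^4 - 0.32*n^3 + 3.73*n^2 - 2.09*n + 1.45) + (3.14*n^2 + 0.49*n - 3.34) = 1.27*n^5 + 1.58*n^4 - 0.32*n^3 + 6.87*n^2 - 1.6*n - 1.89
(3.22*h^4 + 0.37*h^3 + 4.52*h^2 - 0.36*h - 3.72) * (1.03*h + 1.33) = 3.3166*h^5 + 4.6637*h^4 + 5.1477*h^3 + 5.6408*h^2 - 4.3104*h - 4.9476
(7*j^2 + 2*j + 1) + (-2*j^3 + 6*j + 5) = -2*j^3 + 7*j^2 + 8*j + 6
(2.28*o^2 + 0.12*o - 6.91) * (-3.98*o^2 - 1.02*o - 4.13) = -9.0744*o^4 - 2.8032*o^3 + 17.963*o^2 + 6.5526*o + 28.5383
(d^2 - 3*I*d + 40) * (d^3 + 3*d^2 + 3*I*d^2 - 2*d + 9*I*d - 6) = d^5 + 3*d^4 + 47*d^3 + 141*d^2 + 126*I*d^2 - 80*d + 378*I*d - 240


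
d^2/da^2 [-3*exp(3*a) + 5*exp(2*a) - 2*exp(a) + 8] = (-27*exp(2*a) + 20*exp(a) - 2)*exp(a)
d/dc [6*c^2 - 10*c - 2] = 12*c - 10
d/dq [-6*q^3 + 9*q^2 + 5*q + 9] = -18*q^2 + 18*q + 5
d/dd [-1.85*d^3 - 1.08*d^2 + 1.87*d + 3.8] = -5.55*d^2 - 2.16*d + 1.87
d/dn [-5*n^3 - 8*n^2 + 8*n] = -15*n^2 - 16*n + 8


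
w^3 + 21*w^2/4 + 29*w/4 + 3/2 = (w + 1/4)*(w + 2)*(w + 3)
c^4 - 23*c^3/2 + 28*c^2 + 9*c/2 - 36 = (c - 8)*(c - 3)*(c - 3/2)*(c + 1)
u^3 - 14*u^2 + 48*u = u*(u - 8)*(u - 6)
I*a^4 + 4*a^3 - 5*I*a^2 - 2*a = a*(a - 2*I)*(a - I)*(I*a + 1)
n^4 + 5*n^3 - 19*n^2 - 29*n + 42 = (n - 3)*(n - 1)*(n + 2)*(n + 7)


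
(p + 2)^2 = p^2 + 4*p + 4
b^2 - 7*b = b*(b - 7)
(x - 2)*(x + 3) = x^2 + x - 6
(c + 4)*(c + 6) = c^2 + 10*c + 24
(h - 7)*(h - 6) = h^2 - 13*h + 42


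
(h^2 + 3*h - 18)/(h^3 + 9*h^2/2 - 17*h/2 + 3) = 2*(h - 3)/(2*h^2 - 3*h + 1)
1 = 1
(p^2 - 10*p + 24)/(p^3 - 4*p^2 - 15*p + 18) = (p - 4)/(p^2 + 2*p - 3)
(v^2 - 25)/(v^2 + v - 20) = (v - 5)/(v - 4)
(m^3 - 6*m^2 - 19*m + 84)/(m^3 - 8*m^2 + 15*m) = (m^2 - 3*m - 28)/(m*(m - 5))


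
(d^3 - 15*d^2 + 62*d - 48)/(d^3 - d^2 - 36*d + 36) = (d - 8)/(d + 6)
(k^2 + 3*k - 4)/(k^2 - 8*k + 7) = (k + 4)/(k - 7)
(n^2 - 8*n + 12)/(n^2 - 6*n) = (n - 2)/n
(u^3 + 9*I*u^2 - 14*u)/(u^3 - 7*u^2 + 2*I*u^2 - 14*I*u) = (u + 7*I)/(u - 7)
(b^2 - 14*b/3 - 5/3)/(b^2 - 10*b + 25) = (b + 1/3)/(b - 5)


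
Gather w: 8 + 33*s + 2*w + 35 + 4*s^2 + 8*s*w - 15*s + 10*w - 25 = 4*s^2 + 18*s + w*(8*s + 12) + 18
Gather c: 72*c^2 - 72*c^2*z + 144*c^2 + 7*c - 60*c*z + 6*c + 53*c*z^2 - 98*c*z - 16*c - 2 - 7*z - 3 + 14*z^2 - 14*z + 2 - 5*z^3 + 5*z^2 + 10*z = c^2*(216 - 72*z) + c*(53*z^2 - 158*z - 3) - 5*z^3 + 19*z^2 - 11*z - 3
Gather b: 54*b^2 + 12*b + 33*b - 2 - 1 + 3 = 54*b^2 + 45*b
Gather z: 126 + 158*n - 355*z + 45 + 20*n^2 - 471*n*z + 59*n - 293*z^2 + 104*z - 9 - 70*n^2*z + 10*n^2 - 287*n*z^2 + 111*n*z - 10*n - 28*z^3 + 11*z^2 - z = 30*n^2 + 207*n - 28*z^3 + z^2*(-287*n - 282) + z*(-70*n^2 - 360*n - 252) + 162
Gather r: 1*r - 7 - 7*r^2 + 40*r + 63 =-7*r^2 + 41*r + 56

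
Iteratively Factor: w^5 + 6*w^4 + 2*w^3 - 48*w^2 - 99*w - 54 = (w - 3)*(w^4 + 9*w^3 + 29*w^2 + 39*w + 18) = (w - 3)*(w + 3)*(w^3 + 6*w^2 + 11*w + 6) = (w - 3)*(w + 1)*(w + 3)*(w^2 + 5*w + 6) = (w - 3)*(w + 1)*(w + 3)^2*(w + 2)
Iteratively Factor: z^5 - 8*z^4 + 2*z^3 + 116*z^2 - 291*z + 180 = (z - 5)*(z^4 - 3*z^3 - 13*z^2 + 51*z - 36) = (z - 5)*(z - 1)*(z^3 - 2*z^2 - 15*z + 36) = (z - 5)*(z - 1)*(z + 4)*(z^2 - 6*z + 9) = (z - 5)*(z - 3)*(z - 1)*(z + 4)*(z - 3)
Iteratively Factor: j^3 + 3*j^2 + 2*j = (j)*(j^2 + 3*j + 2) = j*(j + 2)*(j + 1)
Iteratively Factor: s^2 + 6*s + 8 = (s + 2)*(s + 4)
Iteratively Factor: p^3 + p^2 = (p + 1)*(p^2) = p*(p + 1)*(p)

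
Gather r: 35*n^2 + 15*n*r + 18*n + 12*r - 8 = 35*n^2 + 18*n + r*(15*n + 12) - 8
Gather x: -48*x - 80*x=-128*x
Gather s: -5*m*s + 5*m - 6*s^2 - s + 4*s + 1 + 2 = 5*m - 6*s^2 + s*(3 - 5*m) + 3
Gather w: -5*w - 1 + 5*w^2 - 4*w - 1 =5*w^2 - 9*w - 2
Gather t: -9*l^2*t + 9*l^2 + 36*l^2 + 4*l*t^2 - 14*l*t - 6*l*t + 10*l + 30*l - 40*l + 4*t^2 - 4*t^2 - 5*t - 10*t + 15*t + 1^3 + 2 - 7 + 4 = 45*l^2 + 4*l*t^2 + t*(-9*l^2 - 20*l)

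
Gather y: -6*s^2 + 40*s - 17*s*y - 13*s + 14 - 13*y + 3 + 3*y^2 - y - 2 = -6*s^2 + 27*s + 3*y^2 + y*(-17*s - 14) + 15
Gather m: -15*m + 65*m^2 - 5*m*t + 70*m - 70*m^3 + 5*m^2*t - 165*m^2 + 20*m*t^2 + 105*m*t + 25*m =-70*m^3 + m^2*(5*t - 100) + m*(20*t^2 + 100*t + 80)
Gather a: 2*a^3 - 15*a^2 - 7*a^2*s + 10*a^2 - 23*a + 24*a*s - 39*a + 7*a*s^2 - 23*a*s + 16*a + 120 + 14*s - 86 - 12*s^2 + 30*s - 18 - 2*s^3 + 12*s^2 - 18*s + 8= 2*a^3 + a^2*(-7*s - 5) + a*(7*s^2 + s - 46) - 2*s^3 + 26*s + 24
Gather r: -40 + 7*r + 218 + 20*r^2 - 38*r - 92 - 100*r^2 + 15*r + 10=-80*r^2 - 16*r + 96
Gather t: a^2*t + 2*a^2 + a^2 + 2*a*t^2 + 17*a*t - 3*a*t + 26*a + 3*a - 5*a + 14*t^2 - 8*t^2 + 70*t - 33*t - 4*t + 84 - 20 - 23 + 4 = 3*a^2 + 24*a + t^2*(2*a + 6) + t*(a^2 + 14*a + 33) + 45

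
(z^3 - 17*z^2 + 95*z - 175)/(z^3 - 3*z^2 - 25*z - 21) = (z^2 - 10*z + 25)/(z^2 + 4*z + 3)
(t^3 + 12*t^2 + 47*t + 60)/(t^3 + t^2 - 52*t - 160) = (t + 3)/(t - 8)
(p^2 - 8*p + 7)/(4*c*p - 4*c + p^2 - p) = (p - 7)/(4*c + p)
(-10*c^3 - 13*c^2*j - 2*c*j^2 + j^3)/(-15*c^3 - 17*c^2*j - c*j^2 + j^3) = (2*c + j)/(3*c + j)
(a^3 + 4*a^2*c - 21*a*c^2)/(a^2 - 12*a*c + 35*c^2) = a*(a^2 + 4*a*c - 21*c^2)/(a^2 - 12*a*c + 35*c^2)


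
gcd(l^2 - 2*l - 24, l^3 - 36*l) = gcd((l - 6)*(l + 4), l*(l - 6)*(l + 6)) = l - 6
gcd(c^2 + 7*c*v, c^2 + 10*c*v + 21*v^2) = c + 7*v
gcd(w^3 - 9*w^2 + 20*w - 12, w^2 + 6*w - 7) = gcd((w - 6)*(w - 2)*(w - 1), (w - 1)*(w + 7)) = w - 1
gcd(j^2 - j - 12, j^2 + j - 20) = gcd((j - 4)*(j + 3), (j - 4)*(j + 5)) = j - 4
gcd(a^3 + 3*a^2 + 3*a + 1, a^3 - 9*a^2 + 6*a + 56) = 1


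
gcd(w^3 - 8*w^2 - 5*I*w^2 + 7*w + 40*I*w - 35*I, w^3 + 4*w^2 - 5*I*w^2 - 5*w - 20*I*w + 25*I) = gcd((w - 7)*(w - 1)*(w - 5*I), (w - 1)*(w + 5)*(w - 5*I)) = w^2 + w*(-1 - 5*I) + 5*I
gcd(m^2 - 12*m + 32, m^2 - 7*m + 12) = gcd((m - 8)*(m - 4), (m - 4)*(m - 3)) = m - 4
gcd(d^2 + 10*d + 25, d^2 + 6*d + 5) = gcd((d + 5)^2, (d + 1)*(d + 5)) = d + 5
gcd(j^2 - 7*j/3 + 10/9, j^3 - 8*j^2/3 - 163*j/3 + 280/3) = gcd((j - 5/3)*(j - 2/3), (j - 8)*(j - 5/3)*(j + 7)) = j - 5/3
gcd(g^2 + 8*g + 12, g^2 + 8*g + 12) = g^2 + 8*g + 12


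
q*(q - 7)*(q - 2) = q^3 - 9*q^2 + 14*q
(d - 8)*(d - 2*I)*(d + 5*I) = d^3 - 8*d^2 + 3*I*d^2 + 10*d - 24*I*d - 80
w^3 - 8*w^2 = w^2*(w - 8)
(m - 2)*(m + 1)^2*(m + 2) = m^4 + 2*m^3 - 3*m^2 - 8*m - 4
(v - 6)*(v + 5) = v^2 - v - 30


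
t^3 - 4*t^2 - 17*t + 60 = (t - 5)*(t - 3)*(t + 4)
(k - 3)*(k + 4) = k^2 + k - 12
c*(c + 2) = c^2 + 2*c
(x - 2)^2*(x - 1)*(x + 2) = x^4 - 3*x^3 - 2*x^2 + 12*x - 8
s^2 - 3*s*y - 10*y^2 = (s - 5*y)*(s + 2*y)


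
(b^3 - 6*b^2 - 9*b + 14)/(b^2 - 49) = (b^2 + b - 2)/(b + 7)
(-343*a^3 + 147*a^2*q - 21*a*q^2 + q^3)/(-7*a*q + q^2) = 49*a^2/q - 14*a + q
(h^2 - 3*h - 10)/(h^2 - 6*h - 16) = (h - 5)/(h - 8)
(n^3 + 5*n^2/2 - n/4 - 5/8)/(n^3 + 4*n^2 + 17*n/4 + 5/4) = (n - 1/2)/(n + 1)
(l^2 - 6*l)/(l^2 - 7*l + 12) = l*(l - 6)/(l^2 - 7*l + 12)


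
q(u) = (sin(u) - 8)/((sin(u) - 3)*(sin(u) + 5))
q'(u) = -(sin(u) - 8)*cos(u)/((sin(u) - 3)*(sin(u) + 5)^2) - (sin(u) - 8)*cos(u)/((sin(u) - 3)^2*(sin(u) + 5)) + cos(u)/((sin(u) - 3)*(sin(u) + 5))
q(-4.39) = 0.58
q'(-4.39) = -0.03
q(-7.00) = 0.55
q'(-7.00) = -0.03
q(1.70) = 0.58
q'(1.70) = -0.01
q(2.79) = 0.54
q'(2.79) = -0.03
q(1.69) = 0.58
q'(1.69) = -0.01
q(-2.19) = 0.55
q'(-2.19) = 0.03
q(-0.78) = 0.55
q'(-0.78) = -0.03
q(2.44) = 0.55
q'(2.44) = -0.05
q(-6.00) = 0.54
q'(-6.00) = 0.03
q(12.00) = 0.54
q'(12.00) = -0.03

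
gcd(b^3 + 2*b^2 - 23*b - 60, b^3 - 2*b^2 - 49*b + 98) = 1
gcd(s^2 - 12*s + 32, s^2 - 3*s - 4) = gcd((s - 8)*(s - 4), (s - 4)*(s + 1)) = s - 4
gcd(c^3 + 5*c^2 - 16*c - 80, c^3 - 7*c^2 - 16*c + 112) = c^2 - 16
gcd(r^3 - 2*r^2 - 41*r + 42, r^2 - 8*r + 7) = r^2 - 8*r + 7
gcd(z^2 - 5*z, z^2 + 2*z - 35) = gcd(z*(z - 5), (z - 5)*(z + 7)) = z - 5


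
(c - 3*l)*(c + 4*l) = c^2 + c*l - 12*l^2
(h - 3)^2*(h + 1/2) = h^3 - 11*h^2/2 + 6*h + 9/2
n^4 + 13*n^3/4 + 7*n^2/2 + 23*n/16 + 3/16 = (n + 1/4)*(n + 1/2)*(n + 1)*(n + 3/2)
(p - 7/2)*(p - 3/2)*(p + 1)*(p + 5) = p^4 + p^3 - 79*p^2/4 + 13*p/2 + 105/4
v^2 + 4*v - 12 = (v - 2)*(v + 6)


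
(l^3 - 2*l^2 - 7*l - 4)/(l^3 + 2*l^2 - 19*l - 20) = (l + 1)/(l + 5)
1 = 1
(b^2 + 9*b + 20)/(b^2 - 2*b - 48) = (b^2 + 9*b + 20)/(b^2 - 2*b - 48)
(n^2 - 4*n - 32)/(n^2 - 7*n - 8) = (n + 4)/(n + 1)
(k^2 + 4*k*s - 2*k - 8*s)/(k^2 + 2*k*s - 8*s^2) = (2 - k)/(-k + 2*s)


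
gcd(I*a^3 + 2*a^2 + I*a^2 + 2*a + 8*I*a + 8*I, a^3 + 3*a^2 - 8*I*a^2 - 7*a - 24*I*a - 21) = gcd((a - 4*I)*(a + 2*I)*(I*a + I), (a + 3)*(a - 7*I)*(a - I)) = 1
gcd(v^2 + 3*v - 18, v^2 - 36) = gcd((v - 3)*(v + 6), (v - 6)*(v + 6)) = v + 6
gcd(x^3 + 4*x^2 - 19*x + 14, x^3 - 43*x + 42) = x^2 + 6*x - 7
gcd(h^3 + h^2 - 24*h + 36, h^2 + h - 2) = 1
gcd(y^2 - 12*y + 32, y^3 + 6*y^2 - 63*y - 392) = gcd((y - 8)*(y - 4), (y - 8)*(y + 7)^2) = y - 8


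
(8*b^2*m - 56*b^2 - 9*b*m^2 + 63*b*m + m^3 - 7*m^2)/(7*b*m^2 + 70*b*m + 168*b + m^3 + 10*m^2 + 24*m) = (8*b^2*m - 56*b^2 - 9*b*m^2 + 63*b*m + m^3 - 7*m^2)/(7*b*m^2 + 70*b*m + 168*b + m^3 + 10*m^2 + 24*m)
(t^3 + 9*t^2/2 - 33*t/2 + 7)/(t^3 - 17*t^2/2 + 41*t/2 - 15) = (2*t^2 + 13*t - 7)/(2*t^2 - 13*t + 15)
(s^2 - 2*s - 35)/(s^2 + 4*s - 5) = (s - 7)/(s - 1)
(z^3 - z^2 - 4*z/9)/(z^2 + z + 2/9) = z*(3*z - 4)/(3*z + 2)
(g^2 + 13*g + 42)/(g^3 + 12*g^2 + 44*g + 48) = (g + 7)/(g^2 + 6*g + 8)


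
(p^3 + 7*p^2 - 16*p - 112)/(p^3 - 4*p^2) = 1 + 11/p + 28/p^2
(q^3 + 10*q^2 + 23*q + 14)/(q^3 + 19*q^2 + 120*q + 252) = (q^2 + 3*q + 2)/(q^2 + 12*q + 36)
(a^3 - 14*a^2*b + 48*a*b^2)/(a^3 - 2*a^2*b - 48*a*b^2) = (a - 6*b)/(a + 6*b)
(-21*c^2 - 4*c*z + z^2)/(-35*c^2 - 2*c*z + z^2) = (3*c + z)/(5*c + z)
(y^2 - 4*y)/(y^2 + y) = (y - 4)/(y + 1)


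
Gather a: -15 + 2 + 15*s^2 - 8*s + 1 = 15*s^2 - 8*s - 12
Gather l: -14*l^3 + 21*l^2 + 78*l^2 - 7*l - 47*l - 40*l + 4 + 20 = -14*l^3 + 99*l^2 - 94*l + 24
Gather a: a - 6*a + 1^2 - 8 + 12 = 5 - 5*a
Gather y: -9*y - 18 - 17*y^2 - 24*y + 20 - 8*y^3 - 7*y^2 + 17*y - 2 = -8*y^3 - 24*y^2 - 16*y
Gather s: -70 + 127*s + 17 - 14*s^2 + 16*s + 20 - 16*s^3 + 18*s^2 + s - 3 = -16*s^3 + 4*s^2 + 144*s - 36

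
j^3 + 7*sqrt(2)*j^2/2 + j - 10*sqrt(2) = (j - sqrt(2))*(j + 2*sqrt(2))*(j + 5*sqrt(2)/2)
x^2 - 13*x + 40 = (x - 8)*(x - 5)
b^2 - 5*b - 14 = (b - 7)*(b + 2)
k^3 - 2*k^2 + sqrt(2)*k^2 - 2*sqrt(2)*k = k*(k - 2)*(k + sqrt(2))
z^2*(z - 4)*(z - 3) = z^4 - 7*z^3 + 12*z^2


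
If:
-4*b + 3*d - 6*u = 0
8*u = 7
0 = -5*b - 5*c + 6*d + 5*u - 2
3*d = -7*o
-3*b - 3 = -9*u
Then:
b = 13/8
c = 71/20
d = 47/12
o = -47/28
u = 7/8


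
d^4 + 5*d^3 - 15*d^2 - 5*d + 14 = (d - 2)*(d - 1)*(d + 1)*(d + 7)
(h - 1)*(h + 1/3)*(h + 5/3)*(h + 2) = h^4 + 3*h^3 + 5*h^2/9 - 31*h/9 - 10/9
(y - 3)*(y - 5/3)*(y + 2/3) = y^3 - 4*y^2 + 17*y/9 + 10/3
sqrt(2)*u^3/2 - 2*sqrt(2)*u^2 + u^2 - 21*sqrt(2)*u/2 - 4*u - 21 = (u - 7)*(u + 3)*(sqrt(2)*u/2 + 1)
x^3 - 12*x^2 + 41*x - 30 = (x - 6)*(x - 5)*(x - 1)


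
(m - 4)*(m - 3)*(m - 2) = m^3 - 9*m^2 + 26*m - 24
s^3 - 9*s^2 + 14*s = s*(s - 7)*(s - 2)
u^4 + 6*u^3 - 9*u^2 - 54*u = u*(u - 3)*(u + 3)*(u + 6)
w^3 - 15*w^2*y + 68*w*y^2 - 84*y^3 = (w - 7*y)*(w - 6*y)*(w - 2*y)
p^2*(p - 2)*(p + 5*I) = p^4 - 2*p^3 + 5*I*p^3 - 10*I*p^2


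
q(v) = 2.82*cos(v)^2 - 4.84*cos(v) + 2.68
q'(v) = -5.64*sin(v)*cos(v) + 4.84*sin(v)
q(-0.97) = 0.85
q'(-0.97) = -1.36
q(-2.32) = 7.28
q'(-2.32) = -6.36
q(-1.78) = 3.81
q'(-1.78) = -5.88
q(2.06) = 5.58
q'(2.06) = 6.61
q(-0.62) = 0.61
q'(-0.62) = -0.15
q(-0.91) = 0.77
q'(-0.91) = -1.09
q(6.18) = 0.66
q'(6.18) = 0.08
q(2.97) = 10.19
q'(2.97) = 1.78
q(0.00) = 0.66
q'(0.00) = 0.00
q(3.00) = 10.24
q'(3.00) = 1.47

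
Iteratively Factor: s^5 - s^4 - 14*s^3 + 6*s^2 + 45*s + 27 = (s - 3)*(s^4 + 2*s^3 - 8*s^2 - 18*s - 9) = (s - 3)*(s + 1)*(s^3 + s^2 - 9*s - 9) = (s - 3)^2*(s + 1)*(s^2 + 4*s + 3) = (s - 3)^2*(s + 1)^2*(s + 3)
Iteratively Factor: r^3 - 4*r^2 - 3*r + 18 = (r + 2)*(r^2 - 6*r + 9) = (r - 3)*(r + 2)*(r - 3)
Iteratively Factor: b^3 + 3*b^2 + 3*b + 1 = (b + 1)*(b^2 + 2*b + 1) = (b + 1)^2*(b + 1)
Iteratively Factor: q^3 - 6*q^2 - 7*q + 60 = (q - 5)*(q^2 - q - 12) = (q - 5)*(q + 3)*(q - 4)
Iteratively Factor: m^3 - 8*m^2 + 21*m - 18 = (m - 3)*(m^2 - 5*m + 6) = (m - 3)*(m - 2)*(m - 3)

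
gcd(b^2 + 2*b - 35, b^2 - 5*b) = b - 5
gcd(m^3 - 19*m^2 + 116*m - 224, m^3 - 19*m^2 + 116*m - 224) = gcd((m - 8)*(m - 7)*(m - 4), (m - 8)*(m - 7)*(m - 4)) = m^3 - 19*m^2 + 116*m - 224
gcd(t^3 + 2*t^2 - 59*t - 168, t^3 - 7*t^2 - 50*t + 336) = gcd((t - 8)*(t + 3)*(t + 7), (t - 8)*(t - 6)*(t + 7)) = t^2 - t - 56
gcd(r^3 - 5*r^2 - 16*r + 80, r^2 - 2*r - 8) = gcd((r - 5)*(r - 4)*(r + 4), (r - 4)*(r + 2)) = r - 4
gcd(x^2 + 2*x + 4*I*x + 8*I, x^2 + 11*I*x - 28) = x + 4*I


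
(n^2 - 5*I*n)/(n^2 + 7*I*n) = (n - 5*I)/(n + 7*I)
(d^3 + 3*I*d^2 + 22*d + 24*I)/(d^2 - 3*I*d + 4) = d + 6*I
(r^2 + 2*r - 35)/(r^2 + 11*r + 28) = (r - 5)/(r + 4)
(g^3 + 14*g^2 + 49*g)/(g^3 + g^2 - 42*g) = (g + 7)/(g - 6)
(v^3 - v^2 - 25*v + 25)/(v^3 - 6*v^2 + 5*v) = (v + 5)/v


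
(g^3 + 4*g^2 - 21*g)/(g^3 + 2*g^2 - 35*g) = (g - 3)/(g - 5)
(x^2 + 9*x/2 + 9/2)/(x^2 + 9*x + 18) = (x + 3/2)/(x + 6)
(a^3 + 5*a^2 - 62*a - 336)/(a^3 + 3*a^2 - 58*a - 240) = (a + 7)/(a + 5)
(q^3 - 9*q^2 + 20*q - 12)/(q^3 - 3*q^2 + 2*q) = (q - 6)/q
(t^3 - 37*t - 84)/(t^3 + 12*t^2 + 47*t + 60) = (t - 7)/(t + 5)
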